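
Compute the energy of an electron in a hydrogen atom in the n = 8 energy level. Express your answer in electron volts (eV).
-0.212589 eV

The energy levels of a hydrogen-like atom are given by:
E_n = -13.6057 eV / n²

For n = 8:
E_8 = -13.6057 eV / 8²
E_8 = -13.6057 eV / 64
E_8 = -0.212589 eV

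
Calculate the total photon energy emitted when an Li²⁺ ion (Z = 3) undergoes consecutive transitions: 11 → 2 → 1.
121.439306 eV

The energy levels of Li²⁺ are E_n = -13.6057 × 3² / n² eV.

First transition (11 → 2):
ΔE₁ = |E_2 - E_11|
ΔE₁ = |-30.612825000000 - (-1.011994214876)| = 29.600830785 eV

Second transition (2 → 1):
ΔE₂ = |E_1 - E_2|
ΔE₂ = |-122.451300000000 - (-30.612825000000)| = 91.838475000 eV

Total energy released:
E_total = ΔE₁ + ΔE₂ = 29.600830785 + 91.838475000 = 121.439306 eV

Note: This equals the direct transition 11 → 1: 121.439306 eV ✓
Energy is conserved regardless of the path taken.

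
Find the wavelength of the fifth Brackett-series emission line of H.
1816.92248 nm

The lines of a series are numbered from the longest wavelength (smallest ΔE) outward; the fifth line is the transition from n = n_f + 5 to n_f.
The Brackett series has all transitions ending at n_f = 4.

For H, the fifth line (ε-line) is the jump from n = 9 to n = 4:
E_9 = -13.6057 / 9² = -0.16797160494 eV
E_4 = -13.6057 / 4² = -0.85035625000 eV
ΔE = E_9 - E_4 = 0.68238464506 eV

λ = hc/E = 1239.84 eV·nm / 0.68238464506 eV
λ = 1816.92248 nm

This is the ε-line of the Brackett series in H.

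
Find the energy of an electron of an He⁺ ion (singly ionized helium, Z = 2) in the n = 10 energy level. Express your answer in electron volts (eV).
-0.5442 eV

The energy levels of a hydrogen-like atom are given by:
E_n = -13.6057 Z² / n² eV  (with Z = 2 for He⁺)

For n = 10:
E_10 = -13.6057 × 2² / 10²
E_10 = -13.6057 × 4 / 100
E_10 = -0.5442 eV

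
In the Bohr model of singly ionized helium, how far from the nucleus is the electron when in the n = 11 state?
3.2015 nm (or 32.0152 Å)

The Bohr radius formula is:
r_n = n² a₀ / Z

where a₀ = 0.0529177 nm is the Bohr radius.

For He⁺ (Z = 2) at n = 11:
r_11 = 11² × 0.0529177 nm / 2
r_11 = 121 × 0.0529177 nm / 2
r_11 = 6.40304 nm / 2
r_11 = 3.2015 nm

The electron orbits at approximately 3.2015 nm from the nucleus.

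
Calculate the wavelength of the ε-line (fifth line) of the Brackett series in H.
1816.92 nm

The lines of a series are numbered from the longest wavelength (smallest ΔE) outward; the fifth line is the transition from n = n_f + 5 to n_f.
The Brackett series has all transitions ending at n_f = 4.

For H, the fifth line (ε-line) is the jump from n = 9 to n = 4:
E_9 = -13.6057 / 9² = -0.16797160 eV
E_4 = -13.6057 / 4² = -0.85035625 eV
ΔE = E_9 - E_4 = 0.68238465 eV

λ = hc/E = 1239.84 eV·nm / 0.68238465 eV
λ = 1816.92 nm

This is the ε-line of the Brackett series in H.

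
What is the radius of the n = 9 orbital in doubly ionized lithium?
1.4288 nm (or 14.2878 Å)

The Bohr radius formula is:
r_n = n² a₀ / Z

where a₀ = 0.0529177 nm is the Bohr radius.

For Li²⁺ (Z = 3) at n = 9:
r_9 = 9² × 0.0529177 nm / 3
r_9 = 81 × 0.0529177 nm / 3
r_9 = 4.28633 nm / 3
r_9 = 1.4288 nm

The electron orbits at approximately 1.4288 nm from the nucleus.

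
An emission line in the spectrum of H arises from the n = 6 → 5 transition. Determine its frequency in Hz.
4.02e+13 Hz

First, find the transition energy:
E_6 = -13.6057 / 6² = -0.377936 eV
E_5 = -13.6057 / 5² = -0.544228 eV
|ΔE| = |E_5 - E_6| = 0.166292 eV

Convert to Joules: E = 0.166292 eV × (1.602177 × 10⁻¹⁹ J/eV) = 2.6643e-20 J

Using E = hf:
f = E/h = 2.6643e-20 J / (6.62607 × 10⁻³⁴ J·s)
f = 4.02e+13 Hz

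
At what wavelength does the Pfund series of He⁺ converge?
569.541 nm

The series limit corresponds to the transition from n = ∞ to n = 5.
This is the highest energy (shortest wavelength) transition in the Pfund series.

E_∞ = 0 eV
E_5 = -13.6057 × 2² / 5² = -2.1769120 eV

Energy at series limit:
ΔE = E_∞ - E_5 = 0 - (-2.1769120) = 2.1769120 eV
λ = hc/E = 1239.84 eV·nm / 2.1769120 eV = 569.541 nm

This energy equals the ionization energy from the n = 5 state of He⁺.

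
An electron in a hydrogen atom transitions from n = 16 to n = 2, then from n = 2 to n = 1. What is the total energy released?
13.553 eV

The energy levels of hydrogen are E_n = -13.6057 / n² eV.

First transition (16 → 2):
ΔE₁ = |E_2 - E_16|
ΔE₁ = |-3.401425000 - (-0.053147266)| = 3.348278 eV

Second transition (2 → 1):
ΔE₂ = |E_1 - E_2|
ΔE₂ = |-13.605700000 - (-3.401425000)| = 10.204275 eV

Total energy released:
E_total = ΔE₁ + ΔE₂ = 3.348278 + 10.204275 = 13.553 eV

Note: This equals the direct transition 16 → 1: 13.553 eV ✓
Energy is conserved regardless of the path taken.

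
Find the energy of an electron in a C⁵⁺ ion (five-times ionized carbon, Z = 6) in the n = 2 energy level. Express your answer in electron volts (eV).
-122.451 eV

The energy levels of a hydrogen-like atom are given by:
E_n = -13.6057 Z² / n² eV  (with Z = 6 for C⁵⁺)

For n = 2:
E_2 = -13.6057 × 6² / 2²
E_2 = -13.6057 × 36 / 4
E_2 = -122.451 eV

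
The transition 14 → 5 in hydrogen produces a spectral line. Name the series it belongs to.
Pfund series

The spectral series in hydrogen are named based on the final (lower) energy level:
- Lyman series: n_final = 1 (ultraviolet)
- Balmer series: n_final = 2 (visible/near-UV)
- Paschen series: n_final = 3 (infrared)
- Brackett series: n_final = 4 (infrared)
- Pfund series: n_final = 5 (far infrared)

Since this transition ends at n = 5, it belongs to the Pfund series.

For reference, this 14 → 5 line has photon energy
ΔE = 13.6057 eV × (1/5² - 1/14²) = 0.4748111633 eV,
corresponding to wavelength λ = hc/ΔE = 1239.84 eV·nm / 0.4748111633 eV = 2611.2276 nm in the far infrared region.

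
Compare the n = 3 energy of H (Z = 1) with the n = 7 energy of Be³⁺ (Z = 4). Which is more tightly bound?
Be³⁺ at n = 7 (E = -4.44268 eV)

Using E_n = -13.6057 Z² / n² eV:

H (Z = 1) at n = 3:
E = -13.6057 × 1² / 3² = -13.6057 × 1 / 9 = -1.51174444 eV

Be³⁺ (Z = 4) at n = 7:
E = -13.6057 × 4² / 7² = -13.6057 × 16 / 49 = -4.44267755 eV

Since -4.44267755 eV < -1.51174444 eV,
Be³⁺ at n = 7 is more tightly bound (requires more energy to ionize).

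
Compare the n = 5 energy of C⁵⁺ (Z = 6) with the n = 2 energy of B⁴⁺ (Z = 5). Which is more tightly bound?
B⁴⁺ at n = 2 (E = -85.0356 eV)

Using E_n = -13.6057 Z² / n² eV:

C⁵⁺ (Z = 6) at n = 5:
E = -13.6057 × 6² / 5² = -13.6057 × 36 / 25 = -19.5922080 eV

B⁴⁺ (Z = 5) at n = 2:
E = -13.6057 × 5² / 2² = -13.6057 × 25 / 4 = -85.0356250 eV

Since -85.0356250 eV < -19.5922080 eV,
B⁴⁺ at n = 2 is more tightly bound (requires more energy to ionize).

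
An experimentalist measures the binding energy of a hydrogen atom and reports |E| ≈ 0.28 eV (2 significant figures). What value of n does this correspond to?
n = 7

The exact energy levels follow E_n = -13.6057 eV / n².

The measured value (-0.28 eV) is reported to only 2 significant figures, so we must test candidate n values and see which one matches to that precision.

Candidate energies:
  n = 5:  E = -13.6057/5² = -0.54423 eV
  n = 6:  E = -13.6057/6² = -0.37794 eV
  n = 7:  E = -13.6057/7² = -0.27767 eV  ← matches
  n = 8:  E = -13.6057/8² = -0.21259 eV
  n = 9:  E = -13.6057/9² = -0.16797 eV

Checking against the measurement of -0.28 eV (2 sig figs), only n = 7 agrees:
E_7 = -0.27767 eV, which rounds to -0.28 eV ✓

Therefore n = 7.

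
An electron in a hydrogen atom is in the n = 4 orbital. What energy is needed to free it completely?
0.850 eV

The ionization energy is the energy needed to remove the electron completely (n → ∞).

For hydrogen, E_n = -13.6057 eV / n².

At n = 4: E_4 = -13.6057 / 4² = -0.850356 eV
At n = ∞: E_∞ = 0 eV

Ionization energy = E_∞ - E_4 = 0 - (-0.850356) = 0.850356 eV
Ionization energy ≈ 0.850 eV

This is also called the binding energy of the electron in state n = 4.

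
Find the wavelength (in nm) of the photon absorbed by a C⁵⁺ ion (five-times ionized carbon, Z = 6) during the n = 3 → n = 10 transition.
25.0348 nm

First, find the transition energy using E_n = -13.6057 Z² / n² eV:
E_3 = -13.6057 × 6² / 3² = -54.422800 eV
E_10 = -13.6057 × 6² / 10² = -4.898052 eV

Photon energy: |ΔE| = |E_10 - E_3| = 49.524748 eV

Convert to wavelength using E = hc/λ with hc = 1239.84 eV·nm:
λ = hc/E = 1239.84 eV·nm / 49.524748 eV
λ = 25.0348 nm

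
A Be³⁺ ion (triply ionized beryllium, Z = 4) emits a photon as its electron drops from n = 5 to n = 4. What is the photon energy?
4.898 eV

The energy levels are E_n = -13.6057 Z² eV / n².

Energy at n = 5: E_5 = -13.6057 × 4² / 5² = -8.707648 eV
Energy at n = 4: E_4 = -13.6057 × 4² / 4² = -13.605700 eV

For emission (electron falling to lower state), the photon energy is:
E_photon = E_5 - E_4 = |-8.707648 - (-13.605700)|
E_photon = 4.898 eV

This energy is carried away by the emitted photon.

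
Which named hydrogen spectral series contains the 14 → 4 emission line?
Brackett series

The spectral series in hydrogen are named based on the final (lower) energy level:
- Lyman series: n_final = 1 (ultraviolet)
- Balmer series: n_final = 2 (visible/near-UV)
- Paschen series: n_final = 3 (infrared)
- Brackett series: n_final = 4 (infrared)
- Pfund series: n_final = 5 (far infrared)

Since this transition ends at n = 4, it belongs to the Brackett series.

For reference, this 14 → 4 line has photon energy
ΔE = 13.6057 eV × (1/4² - 1/14²) = 0.78093941 eV,
corresponding to wavelength λ = hc/ΔE = 1239.84 eV·nm / 0.78093941 eV = 1587.63 nm in the infrared region.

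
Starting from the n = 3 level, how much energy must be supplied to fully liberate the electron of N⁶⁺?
74.08 eV

The ionization energy is the energy needed to remove the electron completely (n → ∞).

For a hydrogen-like ion with Z = 7, E_n = -13.6057 Z² / n² eV.

At n = 3: E_3 = -13.6057 × 7² / 3² = -74.07548 eV
At n = ∞: E_∞ = 0 eV

Ionization energy = E_∞ - E_3 = 0 - (-74.07548) = 74.07548 eV
Ionization energy ≈ 74.08 eV

This is also called the binding energy of the electron in state n = 3.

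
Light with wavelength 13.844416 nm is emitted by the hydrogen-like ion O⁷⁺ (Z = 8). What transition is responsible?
n = 11 → n = 3

First, find the photon energy from the wavelength (hc = 1239.84 eV·nm):
E = hc/λ = 1239.84 eV·nm / 13.844416 nm = 89.555240 eV

The energy levels of O⁷⁺ satisfy E_n = -13.6057 × 8² / n² eV, so an emission n_i → n_f releases
ΔE = 13.6057 × 8² × (1/n_f² − 1/n_i²) eV.

Setting ΔE equal to the photon energy:
1/n_f² − 1/n_i² = 89.555240 / (13.6057 × 8²) = 0.10284665

Since 1/n_i² must be positive, we need 1/n_f² > 0.10284665, i.e. n_f ≤ 3. For each allowed n_f, solve n_i = (1/n_f² − 0.10284665)^(−1/2) and check whether it is a whole number:
  n_f = 1: 1/n_i² = 1.00000000 − 0.10284665 = 0.89715335 → n_i = 1.056  (not an integer) ✗
  n_f = 2: 1/n_i² = 0.25000000 − 0.10284665 = 0.14715335 → n_i = 2.607  (not an integer) ✗
  n_f = 3: 1/n_i² = 0.11111111 − 0.10284665 = 0.00826446 → n_i = 11.000  → integer, n_i = 11 ✓

Only n_f = 3 gives an integer upper level, n_i = 11.

The transition is from n = 11 to n = 3 (emission).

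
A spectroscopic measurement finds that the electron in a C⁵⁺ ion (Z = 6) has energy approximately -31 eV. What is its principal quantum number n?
n = 4

The exact energy levels follow E_n = -13.6057 Z² / n² eV with Z = 6.

The measured value (-31 eV) is reported to only 2 significant figures, so we must test candidate n values and see which one matches to that precision.

Candidate energies:
  n = 2:  E = -13.6057 × 6² / 2² = -122.45130 eV
  n = 3:  E = -13.6057 × 6² / 3² = -54.42280 eV
  n = 4:  E = -13.6057 × 6² / 4² = -30.61283 eV  ← matches
  n = 5:  E = -13.6057 × 6² / 5² = -19.59221 eV
  n = 6:  E = -13.6057 × 6² / 6² = -13.60570 eV

Checking against the measurement of -31 eV (2 sig figs), only n = 4 agrees:
E_4 = -30.61283 eV, which rounds to -31 eV ✓

Therefore n = 4.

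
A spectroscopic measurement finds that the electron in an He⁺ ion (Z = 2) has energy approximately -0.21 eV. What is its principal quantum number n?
n = 16

The exact energy levels follow E_n = -13.6057 Z² / n² eV with Z = 2.

The measured value (-0.21 eV) is reported to only 2 significant figures, so we must test candidate n values and see which one matches to that precision.

Candidate energies:
  n = 14:  E = -13.6057 × 2² / 14² = -0.27767 eV
  n = 15:  E = -13.6057 × 2² / 15² = -0.24188 eV
  n = 16:  E = -13.6057 × 2² / 16² = -0.21259 eV  ← matches
  n = 17:  E = -13.6057 × 2² / 17² = -0.18831 eV
  n = 18:  E = -13.6057 × 2² / 18² = -0.16797 eV

Checking against the measurement of -0.21 eV (2 sig figs), only n = 16 agrees:
E_16 = -0.21259 eV, which rounds to -0.21 eV ✓

Therefore n = 16.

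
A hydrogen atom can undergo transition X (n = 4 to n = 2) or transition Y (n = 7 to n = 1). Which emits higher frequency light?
7 → 1

Calculate the energy for each transition:

Transition 4 → 2:
ΔE₁ = |E_2 - E_4| = |-13.6057/2² - (-13.6057/4²)|
ΔE₁ = |-3.40142500000 - (-0.85035625000)| = 2.55106875 eV

Transition 7 → 1:
ΔE₂ = |E_1 - E_7| = |-13.6057/1² - (-13.6057/7²)|
ΔE₂ = |-13.60570000000 - (-0.27766734694)| = 13.32803265 eV

Since 13.32803265 eV > 2.55106875 eV, the transition 7 → 1 emits the more energetic photon.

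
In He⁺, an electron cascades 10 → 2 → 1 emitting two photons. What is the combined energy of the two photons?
53.878572 eV

The energy levels of He⁺ are E_n = -13.6057 × 2² / n² eV.

First transition (10 → 2):
ΔE₁ = |E_2 - E_10|
ΔE₁ = |-13.605700000000 - (-0.544228000000)| = 13.061472000 eV

Second transition (2 → 1):
ΔE₂ = |E_1 - E_2|
ΔE₂ = |-54.422800000000 - (-13.605700000000)| = 40.817100000 eV

Total energy released:
E_total = ΔE₁ + ΔE₂ = 13.061472000 + 40.817100000 = 53.878572 eV

Note: This equals the direct transition 10 → 1: 53.878572 eV ✓
Energy is conserved regardless of the path taken.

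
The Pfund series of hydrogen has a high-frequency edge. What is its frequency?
1.3159e+14 Hz

The series limit corresponds to the transition from n = ∞ to n = 5.
This is the highest energy (shortest wavelength) transition in the Pfund series.

E_∞ = 0 eV
E_5 = -13.6057 / 5² = -0.54422800 eV

Energy at series limit:
ΔE = E_∞ - E_5 = 0 - (-0.54422800) = 0.54422800 eV
E = 0.54422800 eV × (1.602177 × 10⁻¹⁹ J/eV) = 8.719496e-20 J
f = E/h = 8.719496e-20 J / (6.62607 × 10⁻³⁴ J·s) = 1.3159e+14 Hz

This energy equals the ionization energy from the n = 5 state of hydrogen.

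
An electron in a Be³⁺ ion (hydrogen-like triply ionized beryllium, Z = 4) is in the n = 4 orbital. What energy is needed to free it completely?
13.60570 eV

The ionization energy is the energy needed to remove the electron completely (n → ∞).

For a hydrogen-like ion with Z = 4, E_n = -13.6057 Z² / n² eV.

At n = 4: E_4 = -13.6057 × 4² / 4² = -13.60570000 eV
At n = ∞: E_∞ = 0 eV

Ionization energy = E_∞ - E_4 = 0 - (-13.60570000) = 13.60570000 eV
Ionization energy ≈ 13.60570 eV

This is also called the binding energy of the electron in state n = 4.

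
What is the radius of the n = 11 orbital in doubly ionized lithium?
2.13435 nm (or 21.34348 Å)

The Bohr radius formula is:
r_n = n² a₀ / Z

where a₀ = 0.05291772 nm is the Bohr radius.

For Li²⁺ (Z = 3) at n = 11:
r_11 = 11² × 0.05291772 nm / 3
r_11 = 121 × 0.05291772 nm / 3
r_11 = 6.403044 nm / 3
r_11 = 2.13435 nm

The electron orbits at approximately 2.13435 nm from the nucleus.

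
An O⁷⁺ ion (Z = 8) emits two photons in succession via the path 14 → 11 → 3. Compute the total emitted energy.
92.309 eV

The energy levels of O⁷⁺ are E_n = -13.6057 × 8² / n² eV.

First transition (14 → 11):
ΔE₁ = |E_11 - E_14|
ΔE₁ = |-7.196403306 - (-4.442677551)| = 2.753726 eV

Second transition (11 → 3):
ΔE₂ = |E_3 - E_11|
ΔE₂ = |-96.751644444 - (-7.196403306)| = 89.555241 eV

Total energy released:
E_total = ΔE₁ + ΔE₂ = 2.753726 + 89.555241 = 92.309 eV

Note: This equals the direct transition 14 → 3: 92.309 eV ✓
Energy is conserved regardless of the path taken.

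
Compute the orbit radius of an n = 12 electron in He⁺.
3.8101 nm (or 38.1008 Å)

The Bohr radius formula is:
r_n = n² a₀ / Z

where a₀ = 0.0529177 nm is the Bohr radius.

For He⁺ (Z = 2) at n = 12:
r_12 = 12² × 0.0529177 nm / 2
r_12 = 144 × 0.0529177 nm / 2
r_12 = 7.62015 nm / 2
r_12 = 3.8101 nm

The electron orbits at approximately 3.8101 nm from the nucleus.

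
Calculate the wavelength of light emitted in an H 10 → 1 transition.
92.05 nm

First, find the transition energy using E_n = -13.6057 / n² eV:
E_10 = -13.6057 / 10² = -0.1361 eV
E_1 = -13.6057 / 1² = -13.6057 eV

Photon energy: |ΔE| = |E_1 - E_10| = 13.4696 eV

Convert to wavelength using E = hc/λ with hc = 1239.84 eV·nm:
λ = hc/E = 1239.84 eV·nm / 13.4696 eV
λ = 92.05 nm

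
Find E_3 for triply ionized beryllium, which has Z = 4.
-24.18791 eV

For hydrogen-like ions, the energy levels scale with Z²:
E_n = -13.6057 Z² / n² eV

For Be³⁺ (Z = 4) at n = 3:
E_3 = -13.6057 × 4² / 3²
E_3 = -13.6057 × 16 / 9
E_3 = -217.6912 / 9
E_3 = -24.18791 eV

The energy is 16 times more negative than hydrogen at the same n due to the stronger nuclear charge.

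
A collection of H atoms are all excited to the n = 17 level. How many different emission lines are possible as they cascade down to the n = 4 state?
91

The electron can occupy levels n = 4, 5, ..., 17 during de-excitation — that is m = 17 - 4 + 1 = 14 distinct levels.

The number of distinct spectral lines equals the number of ways to choose 2 of these m levels (each pair gives one possible emission transition):

Number of lines = m(m-1)/2 = 14×13/2 = 91

These correspond to all possible transitions between the 14 levels:
17 → 16, 17 → 15, 17 → 14, 17 → 13, 17 → 12, 17 → 11, 17 → 10, 17 → 9...

Each transition produces a photon with a unique energy (and thus wavelength). This count does not depend on Z.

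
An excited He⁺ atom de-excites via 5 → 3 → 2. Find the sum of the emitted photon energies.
11.4288 eV

The energy levels of He⁺ are E_n = -13.6057 × 2² / n² eV.

First transition (5 → 3):
ΔE₁ = |E_3 - E_5|
ΔE₁ = |-6.0469777778 - (-2.1769120000)| = 3.8700658 eV

Second transition (3 → 2):
ΔE₂ = |E_2 - E_3|
ΔE₂ = |-13.6057000000 - (-6.0469777778)| = 7.5587222 eV

Total energy released:
E_total = ΔE₁ + ΔE₂ = 3.8700658 + 7.5587222 = 11.4288 eV

Note: This equals the direct transition 5 → 2: 11.4288 eV ✓
Energy is conserved regardless of the path taken.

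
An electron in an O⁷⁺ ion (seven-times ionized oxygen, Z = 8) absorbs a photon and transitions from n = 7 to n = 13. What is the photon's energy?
12.6183 eV

The energy levels of a hydrogen-like atom are E_n = -13.6057 Z² eV / n².

Energy at n = 7: E_7 = -13.6057 × 8² / 7² = -17.7707102 eV
Energy at n = 13: E_13 = -13.6057 × 8² / 13² = -5.1524544 eV

The excitation energy is the difference:
ΔE = E_13 - E_7
ΔE = -5.1524544 - (-17.7707102)
ΔE = 12.6183 eV

Since this is positive, energy must be absorbed (photon absorption).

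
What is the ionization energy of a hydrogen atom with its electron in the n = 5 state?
0.5442 eV

The ionization energy is the energy needed to remove the electron completely (n → ∞).

For hydrogen, E_n = -13.6057 eV / n².

At n = 5: E_5 = -13.6057 / 5² = -0.5442280 eV
At n = ∞: E_∞ = 0 eV

Ionization energy = E_∞ - E_5 = 0 - (-0.5442280) = 0.5442280 eV
Ionization energy ≈ 0.5442 eV

This is also called the binding energy of the electron in state n = 5.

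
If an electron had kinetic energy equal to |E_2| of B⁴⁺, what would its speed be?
5.46923e+06 m/s (or 1.8243% of c)

The binding energy at n = 2 for B⁴⁺ is:
E_2 = -13.6057 × 5²/2² = -85.0356250 eV
|E_2| = 85.0356250 eV

Convert to Joules:
KE = 85.0356250 eV × (1.602177 × 10⁻¹⁹ J/eV) = 1.3624212e-17 J

Using KE = ½mv²:
v = √(2·KE/m_e)
v = √(2 × 1.3624212e-17 J / 9.10938 × 10⁻³¹ kg)
v = 5.46923e+06 m/s

This is approximately 1.8243% the speed of light.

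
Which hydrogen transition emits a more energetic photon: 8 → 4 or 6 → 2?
6 → 2

Calculate the energy for each transition:

Transition 8 → 4:
ΔE₁ = |E_4 - E_8| = |-13.6057/4² - (-13.6057/8²)|
ΔE₁ = |-0.8503562500 - (-0.2125890625)| = 0.6377672 eV

Transition 6 → 2:
ΔE₂ = |E_2 - E_6| = |-13.6057/2² - (-13.6057/6²)|
ΔE₂ = |-3.4014250000 - (-0.3779361111)| = 3.0234889 eV

Since 3.0234889 eV > 0.6377672 eV, the transition 6 → 2 emits the more energetic photon.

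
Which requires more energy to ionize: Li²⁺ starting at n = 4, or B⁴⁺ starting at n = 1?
B⁴⁺ at n = 1 (E = -340.14250 eV)

Using E_n = -13.6057 Z² / n² eV:

Li²⁺ (Z = 3) at n = 4:
E = -13.6057 × 3² / 4² = -13.6057 × 9 / 16 = -7.65320625 eV

B⁴⁺ (Z = 5) at n = 1:
E = -13.6057 × 5² / 1² = -13.6057 × 25 / 1 = -340.14250000 eV

Since -340.14250000 eV < -7.65320625 eV,
B⁴⁺ at n = 1 is more tightly bound (requires more energy to ionize).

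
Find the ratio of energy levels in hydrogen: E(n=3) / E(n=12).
16.000000

Using E_n = -13.6057 Z² / n² eV with Z = 1:

E_3 = -13.6057 / 3² = -13.6057 / 9 = -1.511744444444 eV
E_12 = -13.6057 / 12² = -13.6057 / 144 = -0.094484027778 eV

The ratio is:
E_3/E_12 = (-1.511744444444) / (-0.094484027778)
E_3/E_12 = (-13.6057/9) / (-13.6057/144)
E_3/E_12 = 144/9
E_3/E_12 = 16.000000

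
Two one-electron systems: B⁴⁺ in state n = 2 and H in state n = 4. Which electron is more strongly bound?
B⁴⁺ at n = 2 (E = -85.0356 eV)

Using E_n = -13.6057 Z² / n² eV:

B⁴⁺ (Z = 5) at n = 2:
E = -13.6057 × 5² / 2² = -13.6057 × 25 / 4 = -85.0356250 eV

H (Z = 1) at n = 4:
E = -13.6057 × 1² / 4² = -13.6057 × 1 / 16 = -0.8503563 eV

Since -85.0356250 eV < -0.8503563 eV,
B⁴⁺ at n = 2 is more tightly bound (requires more energy to ionize).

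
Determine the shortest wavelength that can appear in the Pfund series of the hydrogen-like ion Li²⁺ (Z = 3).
253.1292 nm

The series limit corresponds to the transition from n = ∞ to n = 5.
This is the highest energy (shortest wavelength) transition in the Pfund series.

E_∞ = 0 eV
E_5 = -13.6057 × 3² / 5² = -4.89805200 eV

Energy at series limit:
ΔE = E_∞ - E_5 = 0 - (-4.89805200) = 4.89805200 eV
λ = hc/E = 1239.84 eV·nm / 4.89805200 eV = 253.1292 nm

This energy equals the ionization energy from the n = 5 state of Li²⁺.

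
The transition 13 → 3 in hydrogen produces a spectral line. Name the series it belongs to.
Paschen series

The spectral series in hydrogen are named based on the final (lower) energy level:
- Lyman series: n_final = 1 (ultraviolet)
- Balmer series: n_final = 2 (visible/near-UV)
- Paschen series: n_final = 3 (infrared)
- Brackett series: n_final = 4 (infrared)
- Pfund series: n_final = 5 (far infrared)

Since this transition ends at n = 3, it belongs to the Paschen series.

For reference, this 13 → 3 line has photon energy
ΔE = 13.6057 eV × (1/3² - 1/13²) = 1.4312373439 eV,
corresponding to wavelength λ = hc/ΔE = 1239.84 eV·nm / 1.4312373439 eV = 866.271416 nm in the infrared region.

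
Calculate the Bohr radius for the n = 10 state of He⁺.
2.6459 nm (or 26.4589 Å)

The Bohr radius formula is:
r_n = n² a₀ / Z

where a₀ = 0.0529177 nm is the Bohr radius.

For He⁺ (Z = 2) at n = 10:
r_10 = 10² × 0.0529177 nm / 2
r_10 = 100 × 0.0529177 nm / 2
r_10 = 5.29177 nm / 2
r_10 = 2.6459 nm

The electron orbits at approximately 2.6459 nm from the nucleus.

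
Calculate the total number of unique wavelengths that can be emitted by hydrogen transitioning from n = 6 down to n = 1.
15

The electron can occupy levels n = 1, 2, ..., 6 during de-excitation — that is m = 6 - 1 + 1 = 6 distinct levels.

The number of distinct spectral lines equals the number of ways to choose 2 of these m levels (each pair gives one possible emission transition):

Number of lines = m(m-1)/2 = 6×5/2 = 15

These correspond to all possible transitions between the 6 levels:
6 → 5, 6 → 4, 6 → 3, 6 → 2, 6 → 1, 5 → 4, 5 → 3, 5 → 2...

Each transition produces a photon with a unique energy (and thus wavelength). This count does not depend on Z.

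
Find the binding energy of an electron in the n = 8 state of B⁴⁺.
5.315 eV

The ionization energy is the energy needed to remove the electron completely (n → ∞).

For a hydrogen-like ion with Z = 5, E_n = -13.6057 Z² / n² eV.

At n = 8: E_8 = -13.6057 × 5² / 8² = -5.314727 eV
At n = ∞: E_∞ = 0 eV

Ionization energy = E_∞ - E_8 = 0 - (-5.314727) = 5.314727 eV
Ionization energy ≈ 5.315 eV

This is also called the binding energy of the electron in state n = 8.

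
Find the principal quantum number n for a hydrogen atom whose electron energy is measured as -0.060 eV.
n = 15

The exact energy levels follow E_n = -13.6057 eV / n².

The measured value (-0.060 eV) is reported to only 2 significant figures, so we must test candidate n values and see which one matches to that precision.

Candidate energies:
  n = 13:  E = -13.6057/13² = -0.08051 eV
  n = 14:  E = -13.6057/14² = -0.06942 eV
  n = 15:  E = -13.6057/15² = -0.06047 eV  ← matches
  n = 16:  E = -13.6057/16² = -0.05315 eV
  n = 17:  E = -13.6057/17² = -0.04708 eV

Checking against the measurement of -0.060 eV (2 sig figs), only n = 15 agrees:
E_15 = -0.06047 eV, which rounds to -0.060 eV ✓

Therefore n = 15.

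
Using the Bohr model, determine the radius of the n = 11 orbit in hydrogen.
6.4030 nm (or 64.0304 Å)

The Bohr radius formula is:
r_n = n² a₀ / Z

where a₀ = 0.0529177 nm is the Bohr radius.

For H (Z = 1) at n = 11:
r_11 = 11² × 0.0529177 nm / 1
r_11 = 121 × 0.0529177 nm / 1
r_11 = 6.40304 nm / 1
r_11 = 6.4030 nm

The electron orbits at approximately 6.4030 nm from the nucleus.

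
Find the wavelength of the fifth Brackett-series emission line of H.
1816.9225 nm

The lines of a series are numbered from the longest wavelength (smallest ΔE) outward; the fifth line is the transition from n = n_f + 5 to n_f.
The Brackett series has all transitions ending at n_f = 4.

For H, the fifth line (ε-line) is the jump from n = 9 to n = 4:
E_9 = -13.6057 / 9² = -0.1679716049 eV
E_4 = -13.6057 / 4² = -0.8503562500 eV
ΔE = E_9 - E_4 = 0.6823846451 eV

λ = hc/E = 1239.84 eV·nm / 0.6823846451 eV
λ = 1816.9225 nm

This is the ε-line of the Brackett series in H.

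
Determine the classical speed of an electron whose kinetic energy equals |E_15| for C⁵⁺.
8.7508e+05 m/s (or 0.2919% of c)

The binding energy at n = 15 for C⁵⁺ is:
E_15 = -13.6057 × 6²/15² = -2.1769120 eV
|E_15| = 2.1769120 eV

Convert to Joules:
KE = 2.1769120 eV × (1.602177 × 10⁻¹⁹ J/eV) = 3.487798e-19 J

Using KE = ½mv²:
v = √(2·KE/m_e)
v = √(2 × 3.487798e-19 J / 9.10938 × 10⁻³¹ kg)
v = 8.7508e+05 m/s

This is approximately 0.2919% the speed of light.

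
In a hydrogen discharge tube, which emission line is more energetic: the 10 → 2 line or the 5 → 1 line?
5 → 1

Calculate the energy for each transition:

Transition 10 → 2:
ΔE₁ = |E_2 - E_10| = |-13.6057/2² - (-13.6057/10²)|
ΔE₁ = |-3.4014250000 - (-0.1360570000)| = 3.2653680 eV

Transition 5 → 1:
ΔE₂ = |E_1 - E_5| = |-13.6057/1² - (-13.6057/5²)|
ΔE₂ = |-13.6057000000 - (-0.5442280000)| = 13.0614720 eV

Since 13.0614720 eV > 3.2653680 eV, the transition 5 → 1 emits the more energetic photon.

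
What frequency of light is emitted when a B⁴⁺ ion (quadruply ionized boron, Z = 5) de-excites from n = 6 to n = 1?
7.9962e+16 Hz

First, find the transition energy:
E_6 = -13.6057 × 5² / 6² = -9.44840 eV
E_1 = -13.6057 × 5² / 1² = -340.14250 eV
|ΔE| = |E_1 - E_6| = 330.69410 eV

Convert to Joules: E = 330.69410 eV × (1.602177 × 10⁻¹⁹ J/eV) = 5.298305e-17 J

Using E = hf:
f = E/h = 5.298305e-17 J / (6.62607 × 10⁻³⁴ J·s)
f = 7.9962e+16 Hz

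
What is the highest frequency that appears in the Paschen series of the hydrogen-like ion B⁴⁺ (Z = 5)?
9.13846e+15 Hz

The series limit corresponds to the transition from n = ∞ to n = 3.
This is the highest energy (shortest wavelength) transition in the Paschen series.

E_∞ = 0 eV
E_3 = -13.6057 × 5² / 3² = -37.7936111 eV

Energy at series limit:
ΔE = E_∞ - E_3 = 0 - (-37.7936111) = 37.7936111 eV
E = 37.7936111 eV × (1.602177 × 10⁻¹⁹ J/eV) = 6.0552054e-18 J
f = E/h = 6.0552054e-18 J / (6.62607 × 10⁻³⁴ J·s) = 9.13846e+15 Hz

This energy equals the ionization energy from the n = 3 state of B⁴⁺.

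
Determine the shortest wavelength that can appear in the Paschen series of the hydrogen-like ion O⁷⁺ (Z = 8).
12.81467 nm

The series limit corresponds to the transition from n = ∞ to n = 3.
This is the highest energy (shortest wavelength) transition in the Paschen series.

E_∞ = 0 eV
E_3 = -13.6057 × 8² / 3² = -96.7516444 eV

Energy at series limit:
ΔE = E_∞ - E_3 = 0 - (-96.7516444) = 96.7516444 eV
λ = hc/E = 1239.84 eV·nm / 96.7516444 eV = 12.81467 nm

This energy equals the ionization energy from the n = 3 state of O⁷⁺.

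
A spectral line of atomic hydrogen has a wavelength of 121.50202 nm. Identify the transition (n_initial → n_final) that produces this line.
n = 2 → n = 1

First, find the photon energy from the wavelength (hc = 1239.84 eV·nm):
E = hc/λ = 1239.84 eV·nm / 121.50202 nm = 10.204275 eV

The energy levels of hydrogen satisfy E_n = -13.6057 / n² eV, so an emission n_i → n_f releases
ΔE = 13.6057 × (1/n_f² − 1/n_i²) eV.

Setting ΔE equal to the photon energy:
1/n_f² − 1/n_i² = 10.204275 / 13.6057 = 0.75000000

Since 1/n_i² must be positive, we need 1/n_f² > 0.75000000, i.e. n_f ≤ 1. For each allowed n_f, solve n_i = (1/n_f² − 0.75000000)^(−1/2) and check whether it is a whole number:
  n_f = 1: 1/n_i² = 1.00000000 − 0.75000000 = 0.25000000 → n_i = 2.000  → integer, n_i = 2 ✓

Only n_f = 1 gives an integer upper level, n_i = 2.

The transition is from n = 2 to n = 1 (emission).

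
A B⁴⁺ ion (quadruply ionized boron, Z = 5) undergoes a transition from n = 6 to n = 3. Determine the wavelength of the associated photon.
43.74 nm

First, find the transition energy using E_n = -13.6057 Z² / n² eV:
E_6 = -13.6057 × 5² / 6² = -9.4484 eV
E_3 = -13.6057 × 5² / 3² = -37.7936 eV

Photon energy: |ΔE| = |E_3 - E_6| = 28.3452 eV

Convert to wavelength using E = hc/λ with hc = 1239.84 eV·nm:
λ = hc/E = 1239.84 eV·nm / 28.3452 eV
λ = 43.74 nm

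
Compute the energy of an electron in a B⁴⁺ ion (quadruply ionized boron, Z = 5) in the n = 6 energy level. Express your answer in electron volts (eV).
-9.448 eV

The energy levels of a hydrogen-like atom are given by:
E_n = -13.6057 Z² / n² eV  (with Z = 5 for B⁴⁺)

For n = 6:
E_6 = -13.6057 × 5² / 6²
E_6 = -13.6057 × 25 / 36
E_6 = -9.448 eV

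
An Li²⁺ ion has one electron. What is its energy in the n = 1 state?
-122.45130 eV

For hydrogen-like ions, the energy levels scale with Z²:
E_n = -13.6057 Z² / n² eV

For Li²⁺ (Z = 3) at n = 1:
E_1 = -13.6057 × 3² / 1²
E_1 = -13.6057 × 9 / 1
E_1 = -122.4513 / 1
E_1 = -122.45130 eV

The energy is 9 times more negative than hydrogen at the same n due to the stronger nuclear charge.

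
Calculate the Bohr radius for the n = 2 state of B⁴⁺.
0.04233 nm (or 0.42334 Å)

The Bohr radius formula is:
r_n = n² a₀ / Z

where a₀ = 0.05291772 nm is the Bohr radius.

For B⁴⁺ (Z = 5) at n = 2:
r_2 = 2² × 0.05291772 nm / 5
r_2 = 4 × 0.05291772 nm / 5
r_2 = 0.211671 nm / 5
r_2 = 0.04233 nm

The electron orbits at approximately 0.04233 nm from the nucleus.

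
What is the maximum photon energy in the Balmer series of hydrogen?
3.40 eV

The series limit corresponds to the transition from n = ∞ to n = 2.
This is the highest energy (shortest wavelength) transition in the Balmer series.

E_∞ = 0 eV
E_2 = -13.6057 / 2² = -3.40 eV

Energy at series limit:
ΔE = E_∞ - E_2 = 0 - (-3.40) = 3.40 eV

This energy equals the ionization energy from the n = 2 state of hydrogen.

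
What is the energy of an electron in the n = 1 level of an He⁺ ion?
-54.42280 eV

For hydrogen-like ions, the energy levels scale with Z²:
E_n = -13.6057 Z² / n² eV

For He⁺ (Z = 2) at n = 1:
E_1 = -13.6057 × 2² / 1²
E_1 = -13.6057 × 4 / 1
E_1 = -54.4228 / 1
E_1 = -54.42280 eV

The energy is 4 times more negative than hydrogen at the same n due to the stronger nuclear charge.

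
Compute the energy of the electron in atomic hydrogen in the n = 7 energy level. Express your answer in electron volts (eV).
-0.2777 eV

The energy levels of a hydrogen-like atom are given by:
E_n = -13.6057 eV / n²

For n = 7:
E_7 = -13.6057 eV / 7²
E_7 = -13.6057 eV / 49
E_7 = -0.2777 eV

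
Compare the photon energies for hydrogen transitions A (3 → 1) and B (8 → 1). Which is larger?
8 → 1

Calculate the energy for each transition:

Transition 3 → 1:
ΔE₁ = |E_1 - E_3| = |-13.6057/1² - (-13.6057/3²)|
ΔE₁ = |-13.60570000 - (-1.51174444)| = 12.09396 eV

Transition 8 → 1:
ΔE₂ = |E_1 - E_8| = |-13.6057/1² - (-13.6057/8²)|
ΔE₂ = |-13.60570000 - (-0.21258906)| = 13.39311 eV

Since 13.39311 eV > 12.09396 eV, the transition 8 → 1 emits the more energetic photon.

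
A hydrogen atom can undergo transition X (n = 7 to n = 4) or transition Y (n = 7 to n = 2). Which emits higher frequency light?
7 → 2

Calculate the energy for each transition:

Transition 7 → 4:
ΔE₁ = |E_4 - E_7| = |-13.6057/4² - (-13.6057/7²)|
ΔE₁ = |-0.85035625 - (-0.27766735)| = 0.57269 eV

Transition 7 → 2:
ΔE₂ = |E_2 - E_7| = |-13.6057/2² - (-13.6057/7²)|
ΔE₂ = |-3.40142500 - (-0.27766735)| = 3.12376 eV

Since 3.12376 eV > 0.57269 eV, the transition 7 → 2 emits the more energetic photon.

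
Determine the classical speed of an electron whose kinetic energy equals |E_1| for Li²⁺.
6.5631e+06 m/s (or 2.189207% of c)

The binding energy at n = 1 for Li²⁺ is:
E_1 = -13.6057 × 3²/1² = -122.45130000 eV
|E_1| = 122.45130000 eV

Convert to Joules:
KE = 122.45130000 eV × (1.602177 × 10⁻¹⁹ J/eV) = 1.961887e-17 J

Using KE = ½mv²:
v = √(2·KE/m_e)
v = √(2 × 1.961887e-17 J / 9.10938 × 10⁻³¹ kg)
v = 6.5631e+06 m/s

This is approximately 2.189207% the speed of light.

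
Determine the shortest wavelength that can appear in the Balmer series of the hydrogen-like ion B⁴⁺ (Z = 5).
14.58 nm

The series limit corresponds to the transition from n = ∞ to n = 2.
This is the highest energy (shortest wavelength) transition in the Balmer series.

E_∞ = 0 eV
E_2 = -13.6057 × 5² / 2² = -85.0356 eV

Energy at series limit:
ΔE = E_∞ - E_2 = 0 - (-85.0356) = 85.0356 eV
λ = hc/E = 1239.84 eV·nm / 85.0356 eV = 14.58 nm

This energy equals the ionization energy from the n = 2 state of B⁴⁺.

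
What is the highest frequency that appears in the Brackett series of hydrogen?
2.05615e+14 Hz

The series limit corresponds to the transition from n = ∞ to n = 4.
This is the highest energy (shortest wavelength) transition in the Brackett series.

E_∞ = 0 eV
E_4 = -13.6057 / 4² = -0.850356250 eV

Energy at series limit:
ΔE = E_∞ - E_4 = 0 - (-0.850356250) = 0.850356250 eV
E = 0.850356250 eV × (1.602177 × 10⁻¹⁹ J/eV) = 1.3624212e-19 J
f = E/h = 1.3624212e-19 J / (6.62607 × 10⁻³⁴ J·s) = 2.05615e+14 Hz

This energy equals the ionization energy from the n = 4 state of hydrogen.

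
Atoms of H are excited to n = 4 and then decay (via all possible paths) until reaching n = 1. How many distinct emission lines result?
6

The electron can occupy levels n = 1, 2, ..., 4 during de-excitation — that is m = 4 - 1 + 1 = 4 distinct levels.

The number of distinct spectral lines equals the number of ways to choose 2 of these m levels (each pair gives one possible emission transition):

Number of lines = m(m-1)/2 = 4×3/2 = 6

These correspond to all possible transitions between the 4 levels:
4 → 3, 4 → 2, 4 → 1, 3 → 2, 3 → 1, 2 → 1

Each transition produces a photon with a unique energy (and thus wavelength). This count does not depend on Z.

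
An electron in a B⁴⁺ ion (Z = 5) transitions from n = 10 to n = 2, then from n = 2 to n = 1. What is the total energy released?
336.741 eV

The energy levels of B⁴⁺ are E_n = -13.6057 × 5² / n² eV.

First transition (10 → 2):
ΔE₁ = |E_2 - E_10|
ΔE₁ = |-85.035625000 - (-3.401425000)| = 81.634200 eV

Second transition (2 → 1):
ΔE₂ = |E_1 - E_2|
ΔE₂ = |-340.142500000 - (-85.035625000)| = 255.106875 eV

Total energy released:
E_total = ΔE₁ + ΔE₂ = 81.634200 + 255.106875 = 336.741 eV

Note: This equals the direct transition 10 → 1: 336.741 eV ✓
Energy is conserved regardless of the path taken.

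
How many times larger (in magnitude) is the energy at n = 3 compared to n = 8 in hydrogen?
7.11111

Using E_n = -13.6057 Z² / n² eV with Z = 1:

E_3 = -13.6057 / 3² = -13.6057 / 9 = -1.51174444444 eV
E_8 = -13.6057 / 8² = -13.6057 / 64 = -0.21258906250 eV

The ratio is:
E_3/E_8 = (-1.51174444444) / (-0.21258906250)
E_3/E_8 = (-13.6057/9) / (-13.6057/64)
E_3/E_8 = 64/9
E_3/E_8 = 7.11111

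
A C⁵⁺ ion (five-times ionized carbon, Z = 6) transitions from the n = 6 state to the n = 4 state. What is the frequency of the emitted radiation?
4.1123e+15 Hz

First, find the transition energy:
E_6 = -13.6057 × 6² / 6² = -13.6057000 eV
E_4 = -13.6057 × 6² / 4² = -30.6128250 eV
|ΔE| = |E_4 - E_6| = 17.0071250 eV

Convert to Joules: E = 17.0071250 eV × (1.602177 × 10⁻¹⁹ J/eV) = 2.724842e-18 J

Using E = hf:
f = E/h = 2.724842e-18 J / (6.62607 × 10⁻³⁴ J·s)
f = 4.1123e+15 Hz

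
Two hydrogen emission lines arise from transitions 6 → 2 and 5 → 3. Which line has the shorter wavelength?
6 → 2

Calculate the energy for each transition:

Transition 6 → 2:
ΔE₁ = |E_2 - E_6| = |-13.6057/2² - (-13.6057/6²)|
ΔE₁ = |-3.40142500 - (-0.37793611)| = 3.02349 eV

Transition 5 → 3:
ΔE₂ = |E_3 - E_5| = |-13.6057/3² - (-13.6057/5²)|
ΔE₂ = |-1.51174444 - (-0.54422800)| = 0.96752 eV

Since 3.02349 eV > 0.96752 eV, the transition 6 → 2 emits the more energetic photon.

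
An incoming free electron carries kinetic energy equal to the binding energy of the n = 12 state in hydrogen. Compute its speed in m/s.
1.823e+05 m/s (or 0.06% of c)

The binding energy at n = 12 for hydrogen is:
E_12 = -13.6057/12² = -0.09448403 eV
|E_12| = 0.09448403 eV

Convert to Joules:
KE = 0.09448403 eV × (1.602177 × 10⁻¹⁹ J/eV) = 1.51380e-20 J

Using KE = ½mv²:
v = √(2·KE/m_e)
v = √(2 × 1.51380e-20 J / 9.10938 × 10⁻³¹ kg)
v = 1.823e+05 m/s

This is approximately 0.06% the speed of light.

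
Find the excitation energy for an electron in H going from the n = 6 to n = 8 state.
0.165 eV

The energy levels of a hydrogen-like atom are E_n = -13.6057 eV / n².

Energy at n = 6: E_6 = -13.6057 / 6² = -0.377936 eV
Energy at n = 8: E_8 = -13.6057 / 8² = -0.212589 eV

The excitation energy is the difference:
ΔE = E_8 - E_6
ΔE = -0.212589 - (-0.377936)
ΔE = 0.165 eV

Since this is positive, energy must be absorbed (photon absorption).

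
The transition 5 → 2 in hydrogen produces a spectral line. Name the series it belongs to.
Balmer series

The spectral series in hydrogen are named based on the final (lower) energy level:
- Lyman series: n_final = 1 (ultraviolet)
- Balmer series: n_final = 2 (visible/near-UV)
- Paschen series: n_final = 3 (infrared)
- Brackett series: n_final = 4 (infrared)
- Pfund series: n_final = 5 (far infrared)

Since this transition ends at n = 2, it belongs to the Balmer series.

For reference, this 5 → 2 line has photon energy
ΔE = 13.6057 eV × (1/2² - 1/5²) = 2.857197 eV,
corresponding to wavelength λ = hc/ΔE = 1239.84 eV·nm / 2.857197 eV = 433.94 nm in the visible/near-UV region.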